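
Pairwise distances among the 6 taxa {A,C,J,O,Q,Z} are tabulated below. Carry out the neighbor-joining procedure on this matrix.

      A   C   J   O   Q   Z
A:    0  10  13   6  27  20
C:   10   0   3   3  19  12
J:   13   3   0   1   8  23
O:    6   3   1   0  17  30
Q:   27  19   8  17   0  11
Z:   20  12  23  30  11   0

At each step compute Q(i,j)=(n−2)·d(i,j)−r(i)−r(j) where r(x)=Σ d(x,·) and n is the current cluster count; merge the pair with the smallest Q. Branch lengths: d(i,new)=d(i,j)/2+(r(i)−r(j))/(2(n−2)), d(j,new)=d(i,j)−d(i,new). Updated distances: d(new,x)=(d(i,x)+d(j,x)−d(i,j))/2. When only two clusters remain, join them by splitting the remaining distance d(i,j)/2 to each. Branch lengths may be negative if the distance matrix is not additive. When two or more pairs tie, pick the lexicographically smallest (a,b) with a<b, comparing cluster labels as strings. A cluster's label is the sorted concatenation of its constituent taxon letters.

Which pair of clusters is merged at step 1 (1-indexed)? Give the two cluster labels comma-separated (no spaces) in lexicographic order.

Q,Z

step 1: merge (Q,Z) at d=11, Q=-134; branch lengths Q→15/4, Z→29/4; new cluster QZ
  updated: d(A,QZ)=18, d(C,QZ)=10, d(J,QZ)=10, d(O,QZ)=18
step 2: merge (A,O) at d=6, Q=-57; branch lengths A→37/6, O→-1/6; new cluster AO
  updated: d(AO,C)=7/2, d(AO,J)=4, d(AO,QZ)=15
step 3: merge (AO,C) at d=7/2, Q=-32; branch lengths AO→13/4, C→1/4; new cluster ACO
  updated: d(ACO,J)=7/4, d(ACO,QZ)=43/4
step 4: merge (ACO,J) at d=7/4, Q=-45/2; branch lengths ACO→5/4, J→1/2; new cluster ACJO
  updated: d(ACJO,QZ)=19/2
step 5: merge (ACJO,QZ) at d=19/2; branch lengths ACJO→19/4, QZ→19/4; new cluster ACJOQZ
final tree: ((((A:37/6,O:-1/6):13/4,C:1/4):5/4,J:1/2):19/4,(Q:15/4,Z:29/4):19/4)
total length: 127/4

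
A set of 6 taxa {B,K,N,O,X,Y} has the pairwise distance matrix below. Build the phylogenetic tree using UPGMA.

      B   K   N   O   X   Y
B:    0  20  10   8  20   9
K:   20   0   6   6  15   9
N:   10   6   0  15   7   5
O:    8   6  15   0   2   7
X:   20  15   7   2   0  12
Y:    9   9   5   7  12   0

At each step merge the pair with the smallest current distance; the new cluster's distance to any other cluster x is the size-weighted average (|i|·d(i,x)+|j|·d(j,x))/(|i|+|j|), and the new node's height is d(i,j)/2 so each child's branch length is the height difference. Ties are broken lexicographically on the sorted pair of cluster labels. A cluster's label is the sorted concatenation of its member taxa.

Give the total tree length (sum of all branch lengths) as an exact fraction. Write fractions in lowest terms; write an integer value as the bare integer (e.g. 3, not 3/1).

iteration 1: select O,X (d=2); attach at lengths (1, 1); label the merged cluster OX
  updated: d(B,OX)=14, d(K,OX)=21/2, d(N,OX)=11, d(OX,Y)=19/2
iteration 2: select N,Y (d=5); attach at lengths (5/2, 5/2); label the merged cluster NY
  updated: d(B,NY)=19/2, d(K,NY)=15/2, d(NY,OX)=41/4
iteration 3: select K,NY (d=15/2); attach at lengths (15/4, 5/4); label the merged cluster KNY
  updated: d(B,KNY)=13, d(KNY,OX)=31/3
iteration 4: select KNY,OX (d=31/3); attach at lengths (17/12, 25/6); label the merged cluster KNOXY
  updated: d(B,KNOXY)=67/5
iteration 5: select B,KNOXY (d=67/5); attach at lengths (67/10, 23/15); label the merged cluster BKNOXY
final tree: (B:67/10,((K:15/4,(N:5/2,Y:5/2):5/4):17/12,(O:1,X:1):25/6):23/15)
total length: 1549/60

1549/60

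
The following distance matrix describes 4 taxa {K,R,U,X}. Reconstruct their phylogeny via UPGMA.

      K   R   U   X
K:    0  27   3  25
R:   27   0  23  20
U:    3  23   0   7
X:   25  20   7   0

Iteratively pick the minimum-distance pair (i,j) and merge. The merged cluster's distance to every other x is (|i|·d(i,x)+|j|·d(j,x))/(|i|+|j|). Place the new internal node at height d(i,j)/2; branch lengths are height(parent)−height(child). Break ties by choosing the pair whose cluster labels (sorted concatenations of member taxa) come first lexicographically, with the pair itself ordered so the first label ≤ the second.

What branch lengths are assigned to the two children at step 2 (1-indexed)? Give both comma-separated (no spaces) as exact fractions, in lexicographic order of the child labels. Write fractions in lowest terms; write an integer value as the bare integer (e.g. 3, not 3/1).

13/2,8

iteration 1: select K,U (d=3); attach at lengths (3/2, 3/2); label the merged cluster KU
  updated: d(KU,R)=25, d(KU,X)=16
iteration 2: select KU,X (d=16); attach at lengths (13/2, 8); label the merged cluster KUX
  updated: d(KUX,R)=70/3
iteration 3: select KUX,R (d=70/3); attach at lengths (11/3, 35/3); label the merged cluster KRUX
final tree: (((K:3/2,U:3/2):13/2,X:8):11/3,R:35/3)
total length: 197/6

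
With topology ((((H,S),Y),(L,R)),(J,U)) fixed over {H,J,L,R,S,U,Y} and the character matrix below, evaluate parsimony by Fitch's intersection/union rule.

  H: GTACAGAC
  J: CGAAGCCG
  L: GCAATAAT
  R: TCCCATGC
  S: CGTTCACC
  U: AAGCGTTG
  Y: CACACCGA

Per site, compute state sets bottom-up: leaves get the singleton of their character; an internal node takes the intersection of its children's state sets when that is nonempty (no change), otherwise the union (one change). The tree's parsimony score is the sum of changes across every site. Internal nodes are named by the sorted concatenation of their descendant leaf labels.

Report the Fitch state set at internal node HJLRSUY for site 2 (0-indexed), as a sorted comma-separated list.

A

HS@0: {G} ∪ {C} = {C,G} (union, +1)
HSY@0: {C,G} ∩ {C} = {C} (intersection, +0)
LR@0: {G} ∪ {T} = {G,T} (union, +1)
HLRSY@0: {C} ∪ {G,T} = {C,G,T} (union, +1)
JU@0: {C} ∪ {A} = {A,C} (union, +1)
HJLRSUY@0: {C,G,T} ∩ {A,C} = {C} (intersection, +0)
HS@1: {T} ∪ {G} = {G,T} (union, +1)
HSY@1: {G,T} ∪ {A} = {A,G,T} (union, +1)
LR@1: {C} ∩ {C} = {C} (intersection, +0)
HLRSY@1: {A,G,T} ∪ {C} = {A,C,G,T} (union, +1)
JU@1: {G} ∪ {A} = {A,G} (union, +1)
HJLRSUY@1: {A,C,G,T} ∩ {A,G} = {A,G} (intersection, +0)
HS@2: {A} ∪ {T} = {A,T} (union, +1)
HSY@2: {A,T} ∪ {C} = {A,C,T} (union, +1)
LR@2: {A} ∪ {C} = {A,C} (union, +1)
HLRSY@2: {A,C,T} ∩ {A,C} = {A,C} (intersection, +0)
JU@2: {A} ∪ {G} = {A,G} (union, +1)
HJLRSUY@2: {A,C} ∩ {A,G} = {A} (intersection, +0)
HS@3: {C} ∪ {T} = {C,T} (union, +1)
HSY@3: {C,T} ∪ {A} = {A,C,T} (union, +1)
LR@3: {A} ∪ {C} = {A,C} (union, +1)
HLRSY@3: {A,C,T} ∩ {A,C} = {A,C} (intersection, +0)
JU@3: {A} ∪ {C} = {A,C} (union, +1)
HJLRSUY@3: {A,C} ∩ {A,C} = {A,C} (intersection, +0)
HS@4: {A} ∪ {C} = {A,C} (union, +1)
HSY@4: {A,C} ∩ {C} = {C} (intersection, +0)
LR@4: {T} ∪ {A} = {A,T} (union, +1)
HLRSY@4: {C} ∪ {A,T} = {A,C,T} (union, +1)
JU@4: {G} ∩ {G} = {G} (intersection, +0)
HJLRSUY@4: {A,C,T} ∪ {G} = {A,C,G,T} (union, +1)
HS@5: {G} ∪ {A} = {A,G} (union, +1)
HSY@5: {A,G} ∪ {C} = {A,C,G} (union, +1)
LR@5: {A} ∪ {T} = {A,T} (union, +1)
HLRSY@5: {A,C,G} ∩ {A,T} = {A} (intersection, +0)
JU@5: {C} ∪ {T} = {C,T} (union, +1)
HJLRSUY@5: {A} ∪ {C,T} = {A,C,T} (union, +1)
HS@6: {A} ∪ {C} = {A,C} (union, +1)
HSY@6: {A,C} ∪ {G} = {A,C,G} (union, +1)
LR@6: {A} ∪ {G} = {A,G} (union, +1)
HLRSY@6: {A,C,G} ∩ {A,G} = {A,G} (intersection, +0)
JU@6: {C} ∪ {T} = {C,T} (union, +1)
HJLRSUY@6: {A,G} ∪ {C,T} = {A,C,G,T} (union, +1)
HS@7: {C} ∩ {C} = {C} (intersection, +0)
HSY@7: {C} ∪ {A} = {A,C} (union, +1)
LR@7: {T} ∪ {C} = {C,T} (union, +1)
HLRSY@7: {A,C} ∩ {C,T} = {C} (intersection, +0)
JU@7: {G} ∩ {G} = {G} (intersection, +0)
HJLRSUY@7: {C} ∪ {G} = {C,G} (union, +1)
per-site changes: [4, 4, 4, 4, 4, 5, 5, 3]; total = 33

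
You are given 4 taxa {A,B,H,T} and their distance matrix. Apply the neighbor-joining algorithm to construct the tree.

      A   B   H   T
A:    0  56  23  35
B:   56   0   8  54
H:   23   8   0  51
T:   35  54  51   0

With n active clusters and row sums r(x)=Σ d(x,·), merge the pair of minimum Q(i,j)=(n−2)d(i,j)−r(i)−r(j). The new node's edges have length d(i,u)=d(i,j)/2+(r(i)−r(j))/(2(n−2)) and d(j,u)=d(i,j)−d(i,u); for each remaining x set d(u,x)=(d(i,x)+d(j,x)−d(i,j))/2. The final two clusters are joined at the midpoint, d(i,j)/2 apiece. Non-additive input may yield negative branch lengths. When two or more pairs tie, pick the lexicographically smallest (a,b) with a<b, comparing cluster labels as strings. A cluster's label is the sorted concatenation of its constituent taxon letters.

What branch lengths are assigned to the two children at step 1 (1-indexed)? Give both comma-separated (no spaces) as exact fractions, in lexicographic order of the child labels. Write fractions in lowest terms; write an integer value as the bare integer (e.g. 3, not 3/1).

iteration 1: select A,T (d=35, Q=-184); attach at lengths (11, 24); label the merged cluster AT
  updated: d(AT,B)=75/2, d(AT,H)=39/2
iteration 2: select AT,B (d=75/2, Q=-65); attach at lengths (49/2, 13); label the merged cluster ABT
  updated: d(ABT,H)=-5
iteration 3: select ABT,H (d=-5); attach at lengths (-5/2, -5/2); label the merged cluster ABHT
final tree: (((A:11,T:24):49/2,B:13):-5/2,H:-5/2)
total length: 135/2

11,24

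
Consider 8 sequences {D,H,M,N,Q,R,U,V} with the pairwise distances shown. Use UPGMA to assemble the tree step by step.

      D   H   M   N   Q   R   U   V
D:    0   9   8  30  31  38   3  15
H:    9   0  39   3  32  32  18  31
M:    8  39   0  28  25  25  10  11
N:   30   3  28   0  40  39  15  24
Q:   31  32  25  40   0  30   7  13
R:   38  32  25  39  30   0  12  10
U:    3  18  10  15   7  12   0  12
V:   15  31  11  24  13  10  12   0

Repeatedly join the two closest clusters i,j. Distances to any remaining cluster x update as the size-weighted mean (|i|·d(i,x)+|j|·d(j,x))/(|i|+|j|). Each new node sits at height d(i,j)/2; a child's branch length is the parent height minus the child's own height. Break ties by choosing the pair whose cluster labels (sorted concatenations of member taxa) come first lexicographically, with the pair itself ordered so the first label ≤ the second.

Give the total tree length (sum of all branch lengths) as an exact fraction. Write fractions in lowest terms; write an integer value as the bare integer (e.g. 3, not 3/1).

1. join D+U (d=3) ⇒ DU; edges |D|=3/2, |U|=3/2
  updated: d(DU,H)=27/2, d(DU,M)=9, d(DU,N)=45/2, d(DU,Q)=19, d(DU,R)=25, d(DU,V)=27/2
2. join H+N (d=3) ⇒ HN; edges |H|=3/2, |N|=3/2
  updated: d(DU,HN)=18, d(HN,M)=67/2, d(HN,Q)=36, d(HN,R)=71/2, d(HN,V)=55/2
3. join DU+M (d=9) ⇒ DMU; edges |DU|=3, |M|=9/2
  updated: d(DMU,HN)=139/6, d(DMU,Q)=21, d(DMU,R)=25, d(DMU,V)=38/3
4. join R+V (d=10) ⇒ RV; edges |R|=5, |V|=5
  updated: d(DMU,RV)=113/6, d(HN,RV)=63/2, d(Q,RV)=43/2
5. join DMU+RV (d=113/6) ⇒ DMRUV; edges |DMU|=59/12, |RV|=53/12
  updated: d(DMRUV,HN)=53/2, d(DMRUV,Q)=106/5
6. join DMRUV+Q (d=106/5) ⇒ DMQRUV; edges |DMRUV|=71/60, |Q|=53/5
  updated: d(DMQRUV,HN)=337/12
7. join DMQRUV+HN (d=337/12) ⇒ DHMNQRUV; edges |DMQRUV|=413/120, |HN|=301/24
final tree: (((((D:3/2,U:3/2):3,M:9/2):59/12,(R:5,V:5):53/12):71/60,Q:53/5):413/120,(H:3/2,N:3/2):301/24)
total length: 303/5

303/5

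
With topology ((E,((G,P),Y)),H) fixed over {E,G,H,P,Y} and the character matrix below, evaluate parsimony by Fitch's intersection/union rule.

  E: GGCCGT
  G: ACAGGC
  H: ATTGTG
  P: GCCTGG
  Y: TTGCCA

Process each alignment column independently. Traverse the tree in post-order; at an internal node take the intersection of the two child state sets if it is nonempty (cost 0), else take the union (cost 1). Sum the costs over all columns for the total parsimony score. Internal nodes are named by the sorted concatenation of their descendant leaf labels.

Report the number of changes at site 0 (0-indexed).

[col 0] GP: children G:{A}, P:{G} ∪→ {A,G}; cost 1
[col 0] GPY: children GP:{A,G}, Y:{T} ∪→ {A,G,T}; cost 1
[col 0] EGPY: children E:{G}, GPY:{A,G,T} ∩→ {G}; cost 0
[col 0] EGHPY: children EGPY:{G}, H:{A} ∪→ {A,G}; cost 1
[col 1] GP: children G:{C}, P:{C} ∩→ {C}; cost 0
[col 1] GPY: children GP:{C}, Y:{T} ∪→ {C,T}; cost 1
[col 1] EGPY: children E:{G}, GPY:{C,T} ∪→ {C,G,T}; cost 1
[col 1] EGHPY: children EGPY:{C,G,T}, H:{T} ∩→ {T}; cost 0
[col 2] GP: children G:{A}, P:{C} ∪→ {A,C}; cost 1
[col 2] GPY: children GP:{A,C}, Y:{G} ∪→ {A,C,G}; cost 1
[col 2] EGPY: children E:{C}, GPY:{A,C,G} ∩→ {C}; cost 0
[col 2] EGHPY: children EGPY:{C}, H:{T} ∪→ {C,T}; cost 1
[col 3] GP: children G:{G}, P:{T} ∪→ {G,T}; cost 1
[col 3] GPY: children GP:{G,T}, Y:{C} ∪→ {C,G,T}; cost 1
[col 3] EGPY: children E:{C}, GPY:{C,G,T} ∩→ {C}; cost 0
[col 3] EGHPY: children EGPY:{C}, H:{G} ∪→ {C,G}; cost 1
[col 4] GP: children G:{G}, P:{G} ∩→ {G}; cost 0
[col 4] GPY: children GP:{G}, Y:{C} ∪→ {C,G}; cost 1
[col 4] EGPY: children E:{G}, GPY:{C,G} ∩→ {G}; cost 0
[col 4] EGHPY: children EGPY:{G}, H:{T} ∪→ {G,T}; cost 1
[col 5] GP: children G:{C}, P:{G} ∪→ {C,G}; cost 1
[col 5] GPY: children GP:{C,G}, Y:{A} ∪→ {A,C,G}; cost 1
[col 5] EGPY: children E:{T}, GPY:{A,C,G} ∪→ {A,C,G,T}; cost 1
[col 5] EGHPY: children EGPY:{A,C,G,T}, H:{G} ∩→ {G}; cost 0
per-site changes: [3, 2, 3, 3, 2, 3]; total = 16

3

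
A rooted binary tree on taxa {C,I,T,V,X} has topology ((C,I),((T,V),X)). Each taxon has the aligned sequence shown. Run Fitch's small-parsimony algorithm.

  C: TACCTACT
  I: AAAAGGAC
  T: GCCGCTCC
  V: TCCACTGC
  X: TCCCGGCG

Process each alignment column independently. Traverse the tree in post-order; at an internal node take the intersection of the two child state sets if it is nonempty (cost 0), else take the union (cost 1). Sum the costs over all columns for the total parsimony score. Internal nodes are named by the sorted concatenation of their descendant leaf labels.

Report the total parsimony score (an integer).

15

CI@0: {T} ∪ {A} = {A,T} (union, +1)
TV@0: {G} ∪ {T} = {G,T} (union, +1)
TVX@0: {G,T} ∩ {T} = {T} (intersection, +0)
CITVX@0: {A,T} ∩ {T} = {T} (intersection, +0)
CI@1: {A} ∩ {A} = {A} (intersection, +0)
TV@1: {C} ∩ {C} = {C} (intersection, +0)
TVX@1: {C} ∩ {C} = {C} (intersection, +0)
CITVX@1: {A} ∪ {C} = {A,C} (union, +1)
CI@2: {C} ∪ {A} = {A,C} (union, +1)
TV@2: {C} ∩ {C} = {C} (intersection, +0)
TVX@2: {C} ∩ {C} = {C} (intersection, +0)
CITVX@2: {A,C} ∩ {C} = {C} (intersection, +0)
CI@3: {C} ∪ {A} = {A,C} (union, +1)
TV@3: {G} ∪ {A} = {A,G} (union, +1)
TVX@3: {A,G} ∪ {C} = {A,C,G} (union, +1)
CITVX@3: {A,C} ∩ {A,C,G} = {A,C} (intersection, +0)
CI@4: {T} ∪ {G} = {G,T} (union, +1)
TV@4: {C} ∩ {C} = {C} (intersection, +0)
TVX@4: {C} ∪ {G} = {C,G} (union, +1)
CITVX@4: {G,T} ∩ {C,G} = {G} (intersection, +0)
CI@5: {A} ∪ {G} = {A,G} (union, +1)
TV@5: {T} ∩ {T} = {T} (intersection, +0)
TVX@5: {T} ∪ {G} = {G,T} (union, +1)
CITVX@5: {A,G} ∩ {G,T} = {G} (intersection, +0)
CI@6: {C} ∪ {A} = {A,C} (union, +1)
TV@6: {C} ∪ {G} = {C,G} (union, +1)
TVX@6: {C,G} ∩ {C} = {C} (intersection, +0)
CITVX@6: {A,C} ∩ {C} = {C} (intersection, +0)
CI@7: {T} ∪ {C} = {C,T} (union, +1)
TV@7: {C} ∩ {C} = {C} (intersection, +0)
TVX@7: {C} ∪ {G} = {C,G} (union, +1)
CITVX@7: {C,T} ∩ {C,G} = {C} (intersection, +0)
per-site changes: [2, 1, 1, 3, 2, 2, 2, 2]; total = 15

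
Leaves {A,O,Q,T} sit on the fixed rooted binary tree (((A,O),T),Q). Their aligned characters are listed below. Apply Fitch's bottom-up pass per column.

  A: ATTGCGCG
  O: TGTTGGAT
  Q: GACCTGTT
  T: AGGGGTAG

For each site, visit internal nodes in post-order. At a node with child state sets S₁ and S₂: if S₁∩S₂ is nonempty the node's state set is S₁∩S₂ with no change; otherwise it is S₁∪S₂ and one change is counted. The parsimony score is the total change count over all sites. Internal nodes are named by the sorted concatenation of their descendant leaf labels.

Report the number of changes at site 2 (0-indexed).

site 0, node AO: A={A} ∪ O={T} → {A,T} (+1)
site 0, node AOT: AO={A,T} ∩ T={A} → {A} (+0)
site 0, node AOQT: AOT={A} ∪ Q={G} → {A,G} (+1)
site 1, node AO: A={T} ∪ O={G} → {G,T} (+1)
site 1, node AOT: AO={G,T} ∩ T={G} → {G} (+0)
site 1, node AOQT: AOT={G} ∪ Q={A} → {A,G} (+1)
site 2, node AO: A={T} ∩ O={T} → {T} (+0)
site 2, node AOT: AO={T} ∪ T={G} → {G,T} (+1)
site 2, node AOQT: AOT={G,T} ∪ Q={C} → {C,G,T} (+1)
site 3, node AO: A={G} ∪ O={T} → {G,T} (+1)
site 3, node AOT: AO={G,T} ∩ T={G} → {G} (+0)
site 3, node AOQT: AOT={G} ∪ Q={C} → {C,G} (+1)
site 4, node AO: A={C} ∪ O={G} → {C,G} (+1)
site 4, node AOT: AO={C,G} ∩ T={G} → {G} (+0)
site 4, node AOQT: AOT={G} ∪ Q={T} → {G,T} (+1)
site 5, node AO: A={G} ∩ O={G} → {G} (+0)
site 5, node AOT: AO={G} ∪ T={T} → {G,T} (+1)
site 5, node AOQT: AOT={G,T} ∩ Q={G} → {G} (+0)
site 6, node AO: A={C} ∪ O={A} → {A,C} (+1)
site 6, node AOT: AO={A,C} ∩ T={A} → {A} (+0)
site 6, node AOQT: AOT={A} ∪ Q={T} → {A,T} (+1)
site 7, node AO: A={G} ∪ O={T} → {G,T} (+1)
site 7, node AOT: AO={G,T} ∩ T={G} → {G} (+0)
site 7, node AOQT: AOT={G} ∪ Q={T} → {G,T} (+1)
per-site changes: [2, 2, 2, 2, 2, 1, 2, 2]; total = 15

2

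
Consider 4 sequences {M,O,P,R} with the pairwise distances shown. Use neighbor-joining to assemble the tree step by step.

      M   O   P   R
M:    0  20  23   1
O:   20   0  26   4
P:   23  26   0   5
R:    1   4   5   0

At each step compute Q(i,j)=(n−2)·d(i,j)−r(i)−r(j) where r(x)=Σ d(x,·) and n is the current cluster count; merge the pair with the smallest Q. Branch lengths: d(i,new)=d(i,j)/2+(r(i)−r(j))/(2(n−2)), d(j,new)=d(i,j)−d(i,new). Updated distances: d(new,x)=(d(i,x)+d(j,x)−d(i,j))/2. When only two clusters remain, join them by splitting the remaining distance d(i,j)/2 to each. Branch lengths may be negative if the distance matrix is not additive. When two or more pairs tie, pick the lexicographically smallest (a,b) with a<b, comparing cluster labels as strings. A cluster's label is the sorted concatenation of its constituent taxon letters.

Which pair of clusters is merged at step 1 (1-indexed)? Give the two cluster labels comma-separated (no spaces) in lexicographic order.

1. join M+O (d=20, Q=-54) ⇒ MO; edges |M|=17/2, |O|=23/2
  updated: d(MO,P)=29/2, d(MO,R)=-15/2
2. join MO+P (d=29/2, Q=-12) ⇒ MOP; edges |MO|=1, |P|=27/2
  updated: d(MOP,R)=-17/2
3. join MOP+R (d=-17/2) ⇒ MOPR; edges |MOP|=-17/4, |R|=-17/4
final tree: (((M:17/2,O:23/2):1,P:27/2):-17/4,R:-17/4)
total length: 26

M,O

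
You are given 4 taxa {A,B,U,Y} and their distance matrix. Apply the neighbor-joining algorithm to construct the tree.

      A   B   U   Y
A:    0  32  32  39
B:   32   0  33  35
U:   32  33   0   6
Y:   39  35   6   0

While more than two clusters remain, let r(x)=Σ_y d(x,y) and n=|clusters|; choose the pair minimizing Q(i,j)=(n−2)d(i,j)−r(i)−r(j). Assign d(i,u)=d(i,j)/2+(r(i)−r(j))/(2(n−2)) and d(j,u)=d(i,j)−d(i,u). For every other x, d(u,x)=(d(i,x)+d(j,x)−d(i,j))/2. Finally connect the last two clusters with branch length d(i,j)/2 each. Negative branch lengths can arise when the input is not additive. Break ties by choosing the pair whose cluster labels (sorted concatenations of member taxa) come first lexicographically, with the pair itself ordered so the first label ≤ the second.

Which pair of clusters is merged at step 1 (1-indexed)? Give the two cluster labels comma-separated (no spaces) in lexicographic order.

A,B

step 1: merge (A,B) at d=32, Q=-139; branch lengths A→67/4, B→61/4; new cluster AB
  updated: d(AB,U)=33/2, d(AB,Y)=21
step 2: merge (AB,U) at d=33/2, Q=-87/2; branch lengths AB→63/4, U→3/4; new cluster ABU
  updated: d(ABU,Y)=21/4
step 3: merge (ABU,Y) at d=21/4; branch lengths ABU→21/8, Y→21/8; new cluster ABUY
final tree: (((A:67/4,B:61/4):63/4,U:3/4):21/8,Y:21/8)
total length: 215/4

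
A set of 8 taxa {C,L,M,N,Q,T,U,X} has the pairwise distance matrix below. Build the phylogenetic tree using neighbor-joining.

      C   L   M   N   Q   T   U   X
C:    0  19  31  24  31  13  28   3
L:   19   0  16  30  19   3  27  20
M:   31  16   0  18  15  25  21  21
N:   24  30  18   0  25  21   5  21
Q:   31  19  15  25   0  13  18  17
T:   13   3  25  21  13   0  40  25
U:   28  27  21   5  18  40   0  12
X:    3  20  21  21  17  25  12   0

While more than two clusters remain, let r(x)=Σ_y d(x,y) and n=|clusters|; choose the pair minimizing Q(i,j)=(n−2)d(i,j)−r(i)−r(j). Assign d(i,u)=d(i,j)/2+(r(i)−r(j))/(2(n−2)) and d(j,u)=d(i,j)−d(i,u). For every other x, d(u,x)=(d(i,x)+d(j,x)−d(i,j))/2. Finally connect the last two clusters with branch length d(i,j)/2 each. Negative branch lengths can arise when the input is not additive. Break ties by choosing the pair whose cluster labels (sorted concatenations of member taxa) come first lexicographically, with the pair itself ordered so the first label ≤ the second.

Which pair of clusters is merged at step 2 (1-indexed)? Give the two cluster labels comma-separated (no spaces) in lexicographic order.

1. join N+U (d=5, Q=-265) ⇒ NU; edges |N|=23/12, |U|=37/12
  updated: d(C,NU)=47/2, d(L,NU)=26, d(M,NU)=17, d(NU,Q)=19, d(NU,T)=28, d(NU,X)=14
2. join C+X (d=3, Q=-411/2) ⇒ CX; edges |C|=71/20, |X|=-11/20
  updated: d(CX,L)=18, d(CX,M)=49/2, d(CX,NU)=69/4, d(CX,Q)=45/2, d(CX,T)=35/2
3. join L+T (d=3, Q=-313/2) ⇒ LT; edges |L|=15/16, |T|=33/16
  updated: d(CX,LT)=65/4, d(LT,M)=19, d(LT,NU)=51/2, d(LT,Q)=29/2
4. join CX+NU (d=69/4, Q=-215/2) ⇒ CNUX; edges |CX|=107/12, |NU|=25/3
  updated: d(CNUX,LT)=49/4, d(CNUX,M)=97/8, d(CNUX,Q)=97/8
5. join CNUX+M (d=97/8, Q=-467/8) ⇒ CMNUX; edges |CNUX|=117/32, |M|=271/32
  updated: d(CMNUX,LT)=153/16, d(CMNUX,Q)=15/2
6. join CMNUX+LT (d=153/16, Q=-505/16) ⇒ CLMNTUX; edges |CMNUX|=41/32, |LT|=265/32
  updated: d(CLMNTUX,Q)=199/32
7. join CLMNTUX+Q (d=199/32) ⇒ CLMNQTUX; edges |CLMNTUX|=199/64, |Q|=199/64
final tree: (((((C:71/20,X:-11/20):107/12,(N:23/12,U:37/12):25/3):117/32,M:271/32):41/32,(L:15/16,T:33/16):265/32):199/64,Q:199/64)
total length: 1797/32

C,X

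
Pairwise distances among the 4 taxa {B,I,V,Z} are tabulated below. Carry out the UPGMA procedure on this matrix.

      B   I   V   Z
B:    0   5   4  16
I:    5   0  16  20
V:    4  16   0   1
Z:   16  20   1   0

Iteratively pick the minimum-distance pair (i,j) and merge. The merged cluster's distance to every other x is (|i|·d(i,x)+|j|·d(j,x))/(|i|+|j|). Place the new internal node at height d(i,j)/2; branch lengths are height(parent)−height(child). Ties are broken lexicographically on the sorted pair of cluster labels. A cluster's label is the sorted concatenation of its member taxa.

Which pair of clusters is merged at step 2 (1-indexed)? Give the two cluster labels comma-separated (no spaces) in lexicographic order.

B,I

step 1: merge (V,Z) at d=1; branch lengths V→1/2, Z→1/2; new cluster VZ
  updated: d(B,VZ)=10, d(I,VZ)=18
step 2: merge (B,I) at d=5; branch lengths B→5/2, I→5/2; new cluster BI
  updated: d(BI,VZ)=14
step 3: merge (BI,VZ) at d=14; branch lengths BI→9/2, VZ→13/2; new cluster BIVZ
final tree: ((B:5/2,I:5/2):9/2,(V:1/2,Z:1/2):13/2)
total length: 17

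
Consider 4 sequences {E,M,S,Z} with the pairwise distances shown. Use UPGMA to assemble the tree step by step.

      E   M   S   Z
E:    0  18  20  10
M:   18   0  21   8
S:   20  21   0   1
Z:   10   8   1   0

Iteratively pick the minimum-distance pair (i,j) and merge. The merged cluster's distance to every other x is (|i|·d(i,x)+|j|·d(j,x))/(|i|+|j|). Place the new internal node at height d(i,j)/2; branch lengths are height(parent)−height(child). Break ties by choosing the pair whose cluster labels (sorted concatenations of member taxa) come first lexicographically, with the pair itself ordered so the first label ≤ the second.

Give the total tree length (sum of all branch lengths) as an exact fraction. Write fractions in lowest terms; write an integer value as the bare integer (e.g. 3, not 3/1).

95/4

iteration 1: select S,Z (d=1); attach at lengths (1/2, 1/2); label the merged cluster SZ
  updated: d(E,SZ)=15, d(M,SZ)=29/2
iteration 2: select M,SZ (d=29/2); attach at lengths (29/4, 27/4); label the merged cluster MSZ
  updated: d(E,MSZ)=16
iteration 3: select E,MSZ (d=16); attach at lengths (8, 3/4); label the merged cluster EMSZ
final tree: (E:8,(M:29/4,(S:1/2,Z:1/2):27/4):3/4)
total length: 95/4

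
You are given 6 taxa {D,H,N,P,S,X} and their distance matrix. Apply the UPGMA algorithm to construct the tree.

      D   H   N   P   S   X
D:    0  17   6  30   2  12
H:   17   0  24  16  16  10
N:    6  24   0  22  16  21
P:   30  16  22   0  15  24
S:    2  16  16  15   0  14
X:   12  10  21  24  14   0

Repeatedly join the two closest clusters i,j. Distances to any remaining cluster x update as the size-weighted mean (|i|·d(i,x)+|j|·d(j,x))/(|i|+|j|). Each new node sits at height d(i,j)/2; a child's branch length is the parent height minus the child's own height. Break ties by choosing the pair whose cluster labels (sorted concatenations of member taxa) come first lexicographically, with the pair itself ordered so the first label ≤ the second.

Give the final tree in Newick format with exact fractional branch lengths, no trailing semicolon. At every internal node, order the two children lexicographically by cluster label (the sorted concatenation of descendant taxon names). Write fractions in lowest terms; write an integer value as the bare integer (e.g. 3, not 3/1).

iteration 1: select D,S (d=2); attach at lengths (1, 1); label the merged cluster DS
  updated: d(DS,H)=33/2, d(DS,N)=11, d(DS,P)=45/2, d(DS,X)=13
iteration 2: select H,X (d=10); attach at lengths (5, 5); label the merged cluster HX
  updated: d(DS,HX)=59/4, d(HX,N)=45/2, d(HX,P)=20
iteration 3: select DS,N (d=11); attach at lengths (9/2, 11/2); label the merged cluster DNS
  updated: d(DNS,HX)=52/3, d(DNS,P)=67/3
iteration 4: select DNS,HX (d=52/3); attach at lengths (19/6, 11/3); label the merged cluster DHNSX
  updated: d(DHNSX,P)=107/5
iteration 5: select DHNSX,P (d=107/5); attach at lengths (61/30, 107/10); label the merged cluster DHNPSX
final tree: ((((D:1,S:1):9/2,N:11/2):19/6,(H:5,X:5):11/3):61/30,P:107/10)
total length: 1247/30

((((D:1,S:1):9/2,N:11/2):19/6,(H:5,X:5):11/3):61/30,P:107/10)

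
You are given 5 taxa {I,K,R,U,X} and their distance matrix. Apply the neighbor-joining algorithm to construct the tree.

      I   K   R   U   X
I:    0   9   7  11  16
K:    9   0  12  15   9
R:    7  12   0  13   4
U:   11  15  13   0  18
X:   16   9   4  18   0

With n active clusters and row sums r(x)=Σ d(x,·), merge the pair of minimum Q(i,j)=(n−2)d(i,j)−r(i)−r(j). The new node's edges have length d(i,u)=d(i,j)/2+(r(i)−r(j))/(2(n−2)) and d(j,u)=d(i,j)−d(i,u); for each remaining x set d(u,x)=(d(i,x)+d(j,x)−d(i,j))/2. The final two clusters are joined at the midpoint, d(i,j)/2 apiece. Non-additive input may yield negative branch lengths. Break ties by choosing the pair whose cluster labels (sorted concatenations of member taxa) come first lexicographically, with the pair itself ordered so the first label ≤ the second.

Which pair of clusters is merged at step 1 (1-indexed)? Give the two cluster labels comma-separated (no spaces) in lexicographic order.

R,X

1. join R+X (d=4, Q=-71) ⇒ RX; edges |R|=1/6, |X|=23/6
  updated: d(I,RX)=19/2, d(K,RX)=17/2, d(RX,U)=27/2
2. join I+U (d=11, Q=-47) ⇒ IU; edges |I|=3, |U|=8
  updated: d(IU,K)=13/2, d(IU,RX)=6
3. join IU+K (d=13/2, Q=-21) ⇒ IKU; edges |IU|=2, |K|=9/2
  updated: d(IKU,RX)=4
4. join IKU+RX (d=4) ⇒ IKRUX; edges |IKU|=2, |RX|=2
final tree: (((I:3,U:8):2,K:9/2):2,(R:1/6,X:23/6):2)
total length: 51/2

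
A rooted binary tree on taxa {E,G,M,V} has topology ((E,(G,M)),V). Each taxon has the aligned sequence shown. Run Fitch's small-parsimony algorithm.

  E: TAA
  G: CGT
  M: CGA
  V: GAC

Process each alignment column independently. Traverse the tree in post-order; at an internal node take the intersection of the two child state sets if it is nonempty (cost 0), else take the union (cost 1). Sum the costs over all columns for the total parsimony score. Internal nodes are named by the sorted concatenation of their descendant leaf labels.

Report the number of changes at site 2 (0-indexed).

2

GM@0: {C} ∩ {C} = {C} (intersection, +0)
EGM@0: {T} ∪ {C} = {C,T} (union, +1)
EGMV@0: {C,T} ∪ {G} = {C,G,T} (union, +1)
GM@1: {G} ∩ {G} = {G} (intersection, +0)
EGM@1: {A} ∪ {G} = {A,G} (union, +1)
EGMV@1: {A,G} ∩ {A} = {A} (intersection, +0)
GM@2: {T} ∪ {A} = {A,T} (union, +1)
EGM@2: {A} ∩ {A,T} = {A} (intersection, +0)
EGMV@2: {A} ∪ {C} = {A,C} (union, +1)
per-site changes: [2, 1, 2]; total = 5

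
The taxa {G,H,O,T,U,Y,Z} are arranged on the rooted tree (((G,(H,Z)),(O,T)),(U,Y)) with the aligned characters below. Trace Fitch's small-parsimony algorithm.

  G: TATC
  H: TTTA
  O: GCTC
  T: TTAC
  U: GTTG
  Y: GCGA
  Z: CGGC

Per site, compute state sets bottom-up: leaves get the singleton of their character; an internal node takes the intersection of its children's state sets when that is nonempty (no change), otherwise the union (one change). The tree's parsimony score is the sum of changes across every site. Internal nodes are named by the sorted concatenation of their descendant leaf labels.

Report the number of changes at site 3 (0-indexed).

[col 0] HZ: children H:{T}, Z:{C} ∪→ {C,T}; cost 1
[col 0] GHZ: children G:{T}, HZ:{C,T} ∩→ {T}; cost 0
[col 0] OT: children O:{G}, T:{T} ∪→ {G,T}; cost 1
[col 0] GHOTZ: children GHZ:{T}, OT:{G,T} ∩→ {T}; cost 0
[col 0] UY: children U:{G}, Y:{G} ∩→ {G}; cost 0
[col 0] GHOTUYZ: children GHOTZ:{T}, UY:{G} ∪→ {G,T}; cost 1
[col 1] HZ: children H:{T}, Z:{G} ∪→ {G,T}; cost 1
[col 1] GHZ: children G:{A}, HZ:{G,T} ∪→ {A,G,T}; cost 1
[col 1] OT: children O:{C}, T:{T} ∪→ {C,T}; cost 1
[col 1] GHOTZ: children GHZ:{A,G,T}, OT:{C,T} ∩→ {T}; cost 0
[col 1] UY: children U:{T}, Y:{C} ∪→ {C,T}; cost 1
[col 1] GHOTUYZ: children GHOTZ:{T}, UY:{C,T} ∩→ {T}; cost 0
[col 2] HZ: children H:{T}, Z:{G} ∪→ {G,T}; cost 1
[col 2] GHZ: children G:{T}, HZ:{G,T} ∩→ {T}; cost 0
[col 2] OT: children O:{T}, T:{A} ∪→ {A,T}; cost 1
[col 2] GHOTZ: children GHZ:{T}, OT:{A,T} ∩→ {T}; cost 0
[col 2] UY: children U:{T}, Y:{G} ∪→ {G,T}; cost 1
[col 2] GHOTUYZ: children GHOTZ:{T}, UY:{G,T} ∩→ {T}; cost 0
[col 3] HZ: children H:{A}, Z:{C} ∪→ {A,C}; cost 1
[col 3] GHZ: children G:{C}, HZ:{A,C} ∩→ {C}; cost 0
[col 3] OT: children O:{C}, T:{C} ∩→ {C}; cost 0
[col 3] GHOTZ: children GHZ:{C}, OT:{C} ∩→ {C}; cost 0
[col 3] UY: children U:{G}, Y:{A} ∪→ {A,G}; cost 1
[col 3] GHOTUYZ: children GHOTZ:{C}, UY:{A,G} ∪→ {A,C,G}; cost 1
per-site changes: [3, 4, 3, 3]; total = 13

3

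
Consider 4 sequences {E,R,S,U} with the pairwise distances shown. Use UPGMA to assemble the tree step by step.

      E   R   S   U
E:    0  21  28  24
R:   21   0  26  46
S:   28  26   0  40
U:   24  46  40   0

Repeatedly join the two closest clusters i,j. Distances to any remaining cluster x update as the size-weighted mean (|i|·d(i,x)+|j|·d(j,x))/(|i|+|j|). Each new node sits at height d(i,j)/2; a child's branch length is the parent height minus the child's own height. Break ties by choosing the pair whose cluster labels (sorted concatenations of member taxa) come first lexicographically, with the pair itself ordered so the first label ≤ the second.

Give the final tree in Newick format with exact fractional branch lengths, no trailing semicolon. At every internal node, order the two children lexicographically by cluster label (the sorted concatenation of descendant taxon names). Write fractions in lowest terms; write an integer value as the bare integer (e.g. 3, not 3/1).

1. join E+R (d=21) ⇒ ER; edges |E|=21/2, |R|=21/2
  updated: d(ER,S)=27, d(ER,U)=35
2. join ER+S (d=27) ⇒ ERS; edges |ER|=3, |S|=27/2
  updated: d(ERS,U)=110/3
3. join ERS+U (d=110/3) ⇒ ERSU; edges |ERS|=29/6, |U|=55/3
final tree: (((E:21/2,R:21/2):3,S:27/2):29/6,U:55/3)
total length: 182/3

(((E:21/2,R:21/2):3,S:27/2):29/6,U:55/3)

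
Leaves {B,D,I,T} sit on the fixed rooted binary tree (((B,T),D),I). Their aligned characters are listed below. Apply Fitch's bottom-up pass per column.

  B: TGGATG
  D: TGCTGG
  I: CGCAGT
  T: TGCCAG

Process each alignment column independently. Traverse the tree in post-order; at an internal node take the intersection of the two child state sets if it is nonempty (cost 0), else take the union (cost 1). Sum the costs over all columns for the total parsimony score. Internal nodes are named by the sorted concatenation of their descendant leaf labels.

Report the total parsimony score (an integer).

7

BT@0: {T} ∩ {T} = {T} (intersection, +0)
BDT@0: {T} ∩ {T} = {T} (intersection, +0)
BDIT@0: {T} ∪ {C} = {C,T} (union, +1)
BT@1: {G} ∩ {G} = {G} (intersection, +0)
BDT@1: {G} ∩ {G} = {G} (intersection, +0)
BDIT@1: {G} ∩ {G} = {G} (intersection, +0)
BT@2: {G} ∪ {C} = {C,G} (union, +1)
BDT@2: {C,G} ∩ {C} = {C} (intersection, +0)
BDIT@2: {C} ∩ {C} = {C} (intersection, +0)
BT@3: {A} ∪ {C} = {A,C} (union, +1)
BDT@3: {A,C} ∪ {T} = {A,C,T} (union, +1)
BDIT@3: {A,C,T} ∩ {A} = {A} (intersection, +0)
BT@4: {T} ∪ {A} = {A,T} (union, +1)
BDT@4: {A,T} ∪ {G} = {A,G,T} (union, +1)
BDIT@4: {A,G,T} ∩ {G} = {G} (intersection, +0)
BT@5: {G} ∩ {G} = {G} (intersection, +0)
BDT@5: {G} ∩ {G} = {G} (intersection, +0)
BDIT@5: {G} ∪ {T} = {G,T} (union, +1)
per-site changes: [1, 0, 1, 2, 2, 1]; total = 7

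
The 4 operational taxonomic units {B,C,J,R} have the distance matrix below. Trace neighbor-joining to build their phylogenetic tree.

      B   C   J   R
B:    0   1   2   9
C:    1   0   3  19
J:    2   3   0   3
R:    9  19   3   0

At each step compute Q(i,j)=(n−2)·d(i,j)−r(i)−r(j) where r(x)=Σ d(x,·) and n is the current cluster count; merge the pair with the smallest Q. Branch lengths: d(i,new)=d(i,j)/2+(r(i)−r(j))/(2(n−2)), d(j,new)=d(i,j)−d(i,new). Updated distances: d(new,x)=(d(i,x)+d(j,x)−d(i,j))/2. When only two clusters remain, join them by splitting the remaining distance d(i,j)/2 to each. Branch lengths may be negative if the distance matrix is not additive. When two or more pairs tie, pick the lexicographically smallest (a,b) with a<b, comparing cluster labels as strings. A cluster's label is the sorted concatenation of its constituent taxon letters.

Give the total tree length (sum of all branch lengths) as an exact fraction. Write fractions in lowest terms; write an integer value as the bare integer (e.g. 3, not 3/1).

1. join B+C (d=1, Q=-33) ⇒ BC; edges |B|=-9/4, |C|=13/4
  updated: d(BC,J)=2, d(BC,R)=27/2
2. join BC+J (d=2, Q=-37/2) ⇒ BCJ; edges |BC|=25/4, |J|=-17/4
  updated: d(BCJ,R)=29/4
3. join BCJ+R (d=29/4) ⇒ BCJR; edges |BCJ|=29/8, |R|=29/8
final tree: (((B:-9/4,C:13/4):25/4,J:-17/4):29/8,R:29/8)
total length: 41/4

41/4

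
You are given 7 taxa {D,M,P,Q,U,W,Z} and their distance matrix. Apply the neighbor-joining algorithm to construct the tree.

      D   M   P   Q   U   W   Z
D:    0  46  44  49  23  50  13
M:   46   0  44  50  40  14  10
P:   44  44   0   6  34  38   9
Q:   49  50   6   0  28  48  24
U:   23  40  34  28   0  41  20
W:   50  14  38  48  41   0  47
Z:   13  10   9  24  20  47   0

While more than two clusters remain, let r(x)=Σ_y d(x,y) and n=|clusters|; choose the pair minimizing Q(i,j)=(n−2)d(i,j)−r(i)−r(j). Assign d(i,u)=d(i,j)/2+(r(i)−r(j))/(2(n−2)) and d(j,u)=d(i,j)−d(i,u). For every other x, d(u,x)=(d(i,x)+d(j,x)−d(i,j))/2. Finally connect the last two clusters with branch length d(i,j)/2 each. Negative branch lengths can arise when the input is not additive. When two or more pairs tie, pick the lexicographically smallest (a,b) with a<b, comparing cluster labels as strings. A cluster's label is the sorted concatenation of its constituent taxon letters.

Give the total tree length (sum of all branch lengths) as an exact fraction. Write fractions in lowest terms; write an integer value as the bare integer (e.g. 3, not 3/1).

iteration 1: select M,W (d=14, Q=-372); attach at lengths (18/5, 52/5); label the merged cluster MW
  updated: d(D,MW)=41, d(MW,P)=34, d(MW,Q)=42, d(MW,U)=67/2, d(MW,Z)=43/2
iteration 2: select P,Q (d=6, Q=-252); attach at lengths (1/4, 23/4); label the merged cluster PQ
  updated: d(D,PQ)=87/2, d(MW,PQ)=35, d(PQ,U)=28, d(PQ,Z)=27/2
iteration 3: select D,U (d=23, Q=-156); attach at lengths (85/6, 53/6); label the merged cluster DU
  updated: d(DU,MW)=103/4, d(DU,PQ)=97/4, d(DU,Z)=5
iteration 4: select DU,MW (d=103/4, Q=-343/4); attach at lengths (97/16, 315/16); label the merged cluster DMUW
  updated: d(DMUW,PQ)=67/4, d(DMUW,Z)=3/8
iteration 5: select DMUW,PQ (d=67/4, Q=-245/8); attach at lengths (29/16, 239/16); label the merged cluster DMPQUW
  updated: d(DMPQUW,Z)=-23/16
iteration 6: select DMPQUW,Z (d=-23/16); attach at lengths (-23/32, -23/32); label the merged cluster DMPQUWZ
final tree: ((((D:85/6,U:53/6):97/16,(M:18/5,W:52/5):315/16):29/16,(P:1/4,Q:23/4):239/16):-23/32,Z:-23/32)
total length: 1345/16

1345/16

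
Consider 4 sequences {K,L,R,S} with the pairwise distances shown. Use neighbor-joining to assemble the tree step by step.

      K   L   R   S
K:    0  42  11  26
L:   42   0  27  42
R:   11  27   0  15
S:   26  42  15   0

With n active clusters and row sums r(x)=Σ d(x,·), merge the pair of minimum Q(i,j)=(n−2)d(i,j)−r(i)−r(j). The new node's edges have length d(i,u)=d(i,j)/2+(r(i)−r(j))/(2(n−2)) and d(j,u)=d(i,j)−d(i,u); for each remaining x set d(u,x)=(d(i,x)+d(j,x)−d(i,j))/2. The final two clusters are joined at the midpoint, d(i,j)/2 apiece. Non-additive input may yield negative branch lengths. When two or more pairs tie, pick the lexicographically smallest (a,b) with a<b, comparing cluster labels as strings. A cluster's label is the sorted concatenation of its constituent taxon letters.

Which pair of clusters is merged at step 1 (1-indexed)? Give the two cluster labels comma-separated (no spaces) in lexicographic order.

K,R

step 1: merge (K,R) at d=11, Q=-110; branch lengths K→12, R→-1; new cluster KR
  updated: d(KR,L)=29, d(KR,S)=15
step 2: merge (KR,L) at d=29, Q=-86; branch lengths KR→1, L→28; new cluster KLR
  updated: d(KLR,S)=14
step 3: merge (KLR,S) at d=14; branch lengths KLR→7, S→7; new cluster KLRS
final tree: (((K:12,R:-1):1,L:28):7,S:7)
total length: 54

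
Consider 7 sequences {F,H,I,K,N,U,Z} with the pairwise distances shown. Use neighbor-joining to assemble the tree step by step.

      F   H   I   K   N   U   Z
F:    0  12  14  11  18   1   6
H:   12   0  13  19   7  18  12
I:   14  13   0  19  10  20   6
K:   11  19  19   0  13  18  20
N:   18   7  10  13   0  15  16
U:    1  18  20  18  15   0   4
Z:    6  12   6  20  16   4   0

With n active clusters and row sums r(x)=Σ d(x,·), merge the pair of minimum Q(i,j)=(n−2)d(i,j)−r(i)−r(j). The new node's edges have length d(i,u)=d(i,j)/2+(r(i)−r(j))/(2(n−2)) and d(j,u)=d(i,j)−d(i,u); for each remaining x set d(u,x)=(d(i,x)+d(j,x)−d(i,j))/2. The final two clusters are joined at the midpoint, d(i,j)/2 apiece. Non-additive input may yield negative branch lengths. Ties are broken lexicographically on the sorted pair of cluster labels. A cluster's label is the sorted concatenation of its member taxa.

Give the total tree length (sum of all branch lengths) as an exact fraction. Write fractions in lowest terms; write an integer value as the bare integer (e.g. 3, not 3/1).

1. join F+U (d=1, Q=-133) ⇒ FU; edges |F|=-9/10, |U|=19/10
  updated: d(FU,H)=29/2, d(FU,I)=33/2, d(FU,K)=14, d(FU,N)=16, d(FU,Z)=9/2
2. join FU+Z (d=9/2, Q=-106) ⇒ FUZ; edges |FU|=25/8, |Z|=11/8
  updated: d(FUZ,H)=11, d(FUZ,I)=9, d(FUZ,K)=59/4, d(FUZ,N)=55/4
3. join H+N (d=7, Q=-291/4) ⇒ HN; edges |H|=109/24, |N|=59/24
  updated: d(FUZ,HN)=71/8, d(HN,I)=8, d(HN,K)=25/2
4. join FUZ+I (d=9, Q=-405/8) ⇒ FIUZ; edges |FUZ|=117/32, |I|=171/32
  updated: d(FIUZ,HN)=63/16, d(FIUZ,K)=99/8
5. join FIUZ+HN (d=63/16, Q=-461/16) ⇒ FHINUZ; edges |FIUZ|=61/32, |HN|=65/32
  updated: d(FHINUZ,K)=335/32
6. join FHINUZ+K (d=335/32) ⇒ FHIKNUZ; edges |FHINUZ|=335/64, |K|=335/64
final tree: (((((F:-9/10,U:19/10):25/8,Z:11/8):117/32,I:171/32):61/32,(H:109/24,N:59/24):65/32):335/64,K:335/64)
total length: 1149/32

1149/32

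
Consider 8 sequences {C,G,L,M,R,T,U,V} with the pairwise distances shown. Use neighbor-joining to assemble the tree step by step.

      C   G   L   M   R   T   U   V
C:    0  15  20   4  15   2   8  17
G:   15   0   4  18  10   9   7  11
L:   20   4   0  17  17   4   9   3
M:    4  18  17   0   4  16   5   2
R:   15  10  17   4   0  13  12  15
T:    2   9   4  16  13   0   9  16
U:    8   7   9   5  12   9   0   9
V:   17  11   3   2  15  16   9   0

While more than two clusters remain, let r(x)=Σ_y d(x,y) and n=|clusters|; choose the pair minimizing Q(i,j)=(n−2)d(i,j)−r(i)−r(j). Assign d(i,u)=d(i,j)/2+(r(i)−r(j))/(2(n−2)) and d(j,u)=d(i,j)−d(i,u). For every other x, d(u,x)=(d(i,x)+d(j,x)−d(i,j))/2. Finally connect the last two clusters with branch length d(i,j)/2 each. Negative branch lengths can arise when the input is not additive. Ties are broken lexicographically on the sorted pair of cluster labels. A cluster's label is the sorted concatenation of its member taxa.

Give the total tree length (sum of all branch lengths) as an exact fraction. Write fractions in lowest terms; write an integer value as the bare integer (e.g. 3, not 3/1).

iteration 1: select C,T (d=2, Q=-138); attach at lengths (2, 0); label the merged cluster CT
  updated: d(CT,G)=11, d(CT,L)=11, d(CT,M)=9, d(CT,R)=13, d(CT,U)=15/2, d(CT,V)=31/2
iteration 2: select M,R (d=4, Q=-106); attach at lengths (2/5, 18/5); label the merged cluster MR
  updated: d(CT,MR)=9, d(G,MR)=12, d(L,MR)=15, d(MR,U)=13/2, d(MR,V)=13/2
iteration 3: select L,V (d=3, Q=-75); attach at lengths (9/8, 15/8); label the merged cluster LV
  updated: d(CT,LV)=47/4, d(G,LV)=6, d(LV,MR)=37/4, d(LV,U)=15/2
iteration 4: select G,LV (d=6, Q=-105/2); attach at lengths (13/4, 11/4); label the merged cluster GLV
  updated: d(CT,GLV)=67/8, d(GLV,MR)=61/8, d(GLV,U)=17/4
iteration 5: select CT,MR (d=9, Q=-30); attach at lengths (79/16, 65/16); label the merged cluster CMRT
  updated: d(CMRT,GLV)=7/2, d(CMRT,U)=5/2
iteration 6: select CMRT,GLV (d=7/2, Q=-41/4); attach at lengths (7/8, 21/8); label the merged cluster CGLMRTV
  updated: d(CGLMRTV,U)=13/8
iteration 7: select CGLMRTV,U (d=13/8); attach at lengths (13/16, 13/16); label the merged cluster CGLMRTUV
final tree: ((((C:2,T:0):79/16,(M:2/5,R:18/5):65/16):7/8,(G:13/4,(L:9/8,V:15/8):11/4):21/8):13/16,U:13/16)
total length: 233/8

233/8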